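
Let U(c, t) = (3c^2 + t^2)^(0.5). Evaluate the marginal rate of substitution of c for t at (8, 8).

For CES with ρ = 2, MRS = (3/1)·(t/c)^(-1).
At (8, 8): MRS = 3.
So at (8, 8) the consumer would give up 3 units of t for one more unit of c.

MRS = 3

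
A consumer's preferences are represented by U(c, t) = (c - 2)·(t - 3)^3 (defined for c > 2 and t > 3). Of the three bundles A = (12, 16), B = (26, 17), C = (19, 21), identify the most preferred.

Bundle C

Evaluate utility at each bundle:
U(A) = 21970.
U(B) = 65856.
U(C) = 99144.
Highest utility is C, so C ≻ B ≻ A.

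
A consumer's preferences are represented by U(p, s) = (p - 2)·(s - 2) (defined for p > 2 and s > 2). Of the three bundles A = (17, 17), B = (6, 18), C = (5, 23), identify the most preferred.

Bundle A

Evaluate utility at each bundle:
U(A) = 225.
U(B) = 64.
U(C) = 63.
Highest utility is A, so A ≻ B ≻ C.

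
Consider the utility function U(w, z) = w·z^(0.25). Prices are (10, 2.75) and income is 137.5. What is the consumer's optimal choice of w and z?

w* = 11, z* = 10

MU_w = z^(0.25) and MU_z = 0.25·w·z^(-0.75).
MRS = MU_w/MU_z = (4)·z/w.
Tangency: set MRS = p_w/p_z = 10/2.75 = 40/11.
So (4)·z/w = 40/11, i.e. z = (10/11)·w.
Substitute into the budget 10·w + 2.75·z = 137.5: 12.5·w = 137.5, so w* = 11.
Then z* = (10/11)·11 = 10.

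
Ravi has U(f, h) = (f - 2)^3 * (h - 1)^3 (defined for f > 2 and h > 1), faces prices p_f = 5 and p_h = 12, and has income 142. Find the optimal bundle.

MU_f = 3·(f−2)^2·(h−1)^3, MU_h = 3·(f−2)^3·(h−1)^2.
MRS = (h−1)/(f−2).
Tangency: set MRS = p_f/p_h = 5/12.
So (h − 1)/(f − 2) = 5/12, i.e. (h − 1) = (5/12)·(f − 2).
Rewrite the budget in excess-of-subsistence terms: 5·(f − 2) + 12·(h − 1) = 142 − 5·2 − 12·1 = 120.
Substituting, 10·(f − 2) = 120, so f − 2 = 12 and f* = 14.
Then h − 1 = (5/12)·12 = 5, so h* = 6.

f* = 14, h* = 6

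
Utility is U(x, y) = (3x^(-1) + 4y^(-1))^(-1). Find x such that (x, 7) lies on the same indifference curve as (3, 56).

x = 6

U depends on (x, y) only through S = 3x^(-1) + 4y^(-1), so equal utility means equal S. At (3, 56): S = 15/14.
With y = 7: 4·7^(-1) = 4/7, so 3x^(-1) = 15/14 − 4/7 = 0.5, i.e. x^(-1) = 1/6.
Hence x = 1/(1/6) = 6.
Check: U(6, 7) = 0.9333.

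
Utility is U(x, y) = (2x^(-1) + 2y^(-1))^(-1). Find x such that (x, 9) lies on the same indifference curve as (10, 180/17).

U depends on (x, y) only through S = 2x^(-1) + 2y^(-1), so equal utility means equal S. At (10, 180/17): S = 7/18.
With y = 9: 2·9^(-1) = 2/9, so 2x^(-1) = 7/18 − 2/9 = 1/6, i.e. x^(-1) = 1/12.
Hence x = 1/(1/12) = 12.
Check: U(12, 9) = 2.5714.

x = 12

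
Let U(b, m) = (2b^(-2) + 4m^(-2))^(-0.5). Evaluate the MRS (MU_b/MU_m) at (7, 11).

MRS = 1331/686

For CES with ρ = -2, MRS = (2/4)·(m/b)^3.
At (7, 11): MRS = 1331/686.
So at (7, 11) the consumer would give up 1331/686 units of m for one more unit of b.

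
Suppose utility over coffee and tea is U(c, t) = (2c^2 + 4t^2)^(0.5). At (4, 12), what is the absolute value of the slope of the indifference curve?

For CES with ρ = 2, MRS = (2/4)·(t/c)^(-1).
At (4, 12): MRS = 1/6.
The indifference curve has slope −1/6 at this bundle.

MRS = 1/6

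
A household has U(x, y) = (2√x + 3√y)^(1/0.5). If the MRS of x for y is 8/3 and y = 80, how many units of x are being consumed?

For CES with ρ = 0.5, MRS = (2/3)·√(y/x).
Setting (2/3)·√(80/x) = 8/3 gives √(80/x) = 4, so 80/x = 16 and x = 5.

x = 5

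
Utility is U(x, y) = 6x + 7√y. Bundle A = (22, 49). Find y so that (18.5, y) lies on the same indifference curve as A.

U(22, 49) = 181.
Set U(18.5, y) = 181 and solve.
With x = 18.5: 7√y = 181 − 6·18.5 = 70, so √y = 10 and y = 100.
Check: U(18.5, 100) = 181.

y = 100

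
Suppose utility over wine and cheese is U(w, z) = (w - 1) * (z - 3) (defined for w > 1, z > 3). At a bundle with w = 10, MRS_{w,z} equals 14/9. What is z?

z = 17

MU_w = (z−3), MU_z = (w−1).
MRS = (z−3)/(w−1).
Substitute w = 10: MRS = (z − 3)/9. Setting this equal to 14/9 gives z − 3 = (14/9)·9 = 14, so z = 17.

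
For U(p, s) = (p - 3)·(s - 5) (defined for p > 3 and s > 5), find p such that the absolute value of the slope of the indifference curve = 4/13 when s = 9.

MU_p = (s−5), MU_s = (p−3).
MRS = (s−5)/(p−3).
Substitute s = 9: MRS = 4/(p − 3). Setting this equal to 4/13 gives p − 3 = 4/(4/13) = 13, so p = 16.

p = 16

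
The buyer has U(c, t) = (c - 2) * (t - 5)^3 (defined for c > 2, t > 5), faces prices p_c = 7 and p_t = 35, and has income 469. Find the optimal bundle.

c* = 12, t* = 11

MU_c = (t−5)^3, MU_t = 3·(c−2)·(t−5)^2.
MRS = (1/3)·(t−5)/(c−2).
Tangency: set MRS = p_c/p_t = 7/35 = 0.2.
So (1/3)·(t − 5)/(c − 2) = 0.2, i.e. (t − 5) = 0.6·(c − 2).
Rewrite the budget in excess-of-subsistence terms: 7·(c − 2) + 35·(t − 5) = 469 − 7·2 − 35·5 = 280.
Substituting, 28·(c − 2) = 280, so c − 2 = 10 and c* = 12.
Then t − 5 = 0.6·10 = 6, so t* = 11.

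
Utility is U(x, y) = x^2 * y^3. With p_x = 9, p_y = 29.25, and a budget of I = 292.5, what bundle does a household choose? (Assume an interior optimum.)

MU_x = 2·x·y^3 and MU_y = 3·x^2·y^2.
MRS = MU_x/MU_y = (2/3)·y/x.
Tangency: set MRS = p_x/p_y = 9/29.25 = 4/13.
So (2/3)·y/x = 4/13, i.e. y = (6/13)·x.
Substitute into the budget 9·x + 29.25·y = 292.5: 22.5·x = 292.5, so x* = 13.
Then y* = (6/13)·13 = 6.

x* = 13, y* = 6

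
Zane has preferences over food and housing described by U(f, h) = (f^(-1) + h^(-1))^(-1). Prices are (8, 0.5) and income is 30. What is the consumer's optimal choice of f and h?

f* = 3, h* = 12

For CES with ρ = -1, MRS = (h/f)^2.
Tangency: set MRS = p_f/p_h = 8/0.5 = 16.
So (h/f)^2 = 16; taking the square root, h/f = 4, i.e. h = 4·f.
Substitute into the budget 8·f + 0.5·h = 30: 10·f = 30, so f* = 3 and h* = 4·3 = 12.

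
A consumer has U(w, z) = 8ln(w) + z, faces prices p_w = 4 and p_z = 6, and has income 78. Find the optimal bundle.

MU_w = 8/w, MU_z = 1.
MRS = 8/w ÷ 1.
Tangency: set MRS = p_w/p_z = 4/6 = 2/3.
MRS depends only on w: 8/w = 2/3 ⇒ w* = 8/(2/3) = 12.
From the budget, 6·z = 78 − 4·12 = 30, so z* = 5.

w* = 12, z* = 5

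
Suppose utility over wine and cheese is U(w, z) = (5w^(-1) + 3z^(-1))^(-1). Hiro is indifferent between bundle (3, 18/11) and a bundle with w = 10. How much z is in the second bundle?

z = 1

U depends on (w, z) only through S = 5w^(-1) + 3z^(-1), so equal utility means equal S. At (3, 18/11): S = 3.5.
With w = 10: 5·10^(-1) = 0.5, so 3z^(-1) = 3.5 − 0.5 = 3, i.e. z^(-1) = 1.
Hence z = 1/1 = 1.
Check: U(10, 1) = 0.2857.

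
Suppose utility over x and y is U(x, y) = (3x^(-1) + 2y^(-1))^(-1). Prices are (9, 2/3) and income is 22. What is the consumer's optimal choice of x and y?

For CES with ρ = -1, MRS = (3/2)·(y/x)^2.
Tangency: set MRS = p_x/p_y = 9/(2/3) = 13.5.
So (y/x)^2 = 9; taking the square root, y/x = 3, i.e. y = 3·x.
Substitute into the budget 9·x + (2/3)·y = 22: 11·x = 22, so x* = 2 and y* = 3·2 = 6.

x* = 2, y* = 6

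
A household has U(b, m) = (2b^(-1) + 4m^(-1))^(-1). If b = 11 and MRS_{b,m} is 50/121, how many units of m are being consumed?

For CES with ρ = -1, MRS = (2/4)·(m/b)^2.
Setting (2/4)·(m/11)^2 = 50/121 gives (m/11)^2 = 100/121, so m/11 = 10/11 and m = 10.

m = 10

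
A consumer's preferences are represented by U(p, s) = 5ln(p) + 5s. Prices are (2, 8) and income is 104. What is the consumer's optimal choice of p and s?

p* = 4, s* = 12

MU_p = 5/p, MU_s = 5.
MRS = 5/p ÷ 5.
Tangency: set MRS = p_p/p_s = 2/8 = 0.25.
MRS depends only on p: 1/p = 0.25 ⇒ p* = 1/0.25 = 4.
From the budget, 8·s = 104 − 2·4 = 96, so s* = 12.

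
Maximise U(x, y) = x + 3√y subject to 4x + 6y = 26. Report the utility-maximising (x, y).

MU_x = 1, MU_y = 3/(2√y).
MRS = 1 ÷ (3/(2√y)).
Tangency: set MRS = p_x/p_y = 4/6 = 2/3.
MRS depends only on y: (2/3)·√y = 2/3 ⇒ √y = (2/3)/(2/3) = 1 ⇒ y* = 1.
From the budget, 4·x = 26 − 6·1 = 20, so x* = 5.

x* = 5, y* = 1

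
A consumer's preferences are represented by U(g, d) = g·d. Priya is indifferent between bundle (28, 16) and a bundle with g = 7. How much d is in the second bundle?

U(28, 16) = 448.
Set U(7, d) = 448 and solve.
With g = 7: d = 448/7 = 64.
Check: U(7, 64) = 448.

d = 64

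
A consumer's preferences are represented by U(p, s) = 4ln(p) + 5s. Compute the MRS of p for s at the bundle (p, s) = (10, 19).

MU_p = 4/p, MU_s = 5.
MRS = 4/p ÷ 5.
At (10, 19): MRS = 2/25.
The indifference curve has slope −2/25 at this bundle.

MRS = 2/25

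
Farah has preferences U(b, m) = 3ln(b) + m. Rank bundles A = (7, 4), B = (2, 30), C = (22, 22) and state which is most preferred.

Evaluate utility at each bundle:
U(A) = 9.838.
U(B) = 32.079.
U(C) = 31.273.
Highest utility is B, so B ≻ C ≻ A.

Bundle B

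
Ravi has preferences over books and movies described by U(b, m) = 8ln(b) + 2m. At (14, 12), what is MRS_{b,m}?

MU_b = 8/b, MU_m = 2.
MRS = 8/b ÷ 2.
At (14, 12): MRS = 2/7.
So at (14, 12) the consumer would give up 2/7 units of m for one more unit of b.

MRS = 2/7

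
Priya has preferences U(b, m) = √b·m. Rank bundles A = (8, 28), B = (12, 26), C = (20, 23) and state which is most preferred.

Bundle C

Evaluate utility at each bundle:
U(A) = 79.196.
U(B) = 90.067.
U(C) = 102.859.
Highest utility is C, so C ≻ B ≻ A.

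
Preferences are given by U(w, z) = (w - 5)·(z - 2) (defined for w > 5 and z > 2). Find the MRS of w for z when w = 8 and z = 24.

MRS = 22/3

MU_w = (z−2), MU_z = (w−5).
MRS = (z−2)/(w−5).
At (8, 24): MRS = 22/3.
So at (8, 24) the consumer would give up 22/3 units of z for one more unit of w.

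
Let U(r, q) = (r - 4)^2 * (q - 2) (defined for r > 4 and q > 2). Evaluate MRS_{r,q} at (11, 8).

MU_r = 2·(r−4)·(q−2), MU_q = (r−4)^2.
MRS = (2/1)·(q−2)/(r−4).
At (11, 8): MRS = 12/7.
The indifference curve has slope −12/7 at this bundle.

MRS = 12/7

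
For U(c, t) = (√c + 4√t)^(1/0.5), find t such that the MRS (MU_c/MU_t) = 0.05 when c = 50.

For CES with ρ = 0.5, MRS = (1/4)·√(t/c).
Setting (1/4)·√(t/50) = 0.05 gives √(t/50) = 0.2, so t/50 = 1/25 and t = 2.

t = 2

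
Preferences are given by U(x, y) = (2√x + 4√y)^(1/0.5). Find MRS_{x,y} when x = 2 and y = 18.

MRS = 1.5

For CES with ρ = 0.5, MRS = (2/4)·√(y/x).
At (2, 18): MRS = 1.5.
So at (2, 18) the consumer would give up 1.5 units of y for one more unit of x.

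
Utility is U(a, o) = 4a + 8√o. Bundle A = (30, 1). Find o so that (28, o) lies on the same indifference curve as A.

o = 4

U(30, 1) = 128.
Set U(28, o) = 128 and solve.
With a = 28: 8√o = 128 − 4·28 = 16, so √o = 2 and o = 4.
Check: U(28, 4) = 128.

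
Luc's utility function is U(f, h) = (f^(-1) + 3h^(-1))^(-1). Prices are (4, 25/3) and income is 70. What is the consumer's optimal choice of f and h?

f* = 5, h* = 6

For CES with ρ = -1, MRS = (1/3)·(h/f)^2.
Tangency: set MRS = p_f/p_h = 4/(25/3) = 12/25.
So (h/f)^2 = 36/25; taking the square root, h/f = 1.2, i.e. h = 1.2·f.
Substitute into the budget 4·f + (25/3)·h = 70: 14·f = 70, so f* = 5 and h* = 1.2·5 = 6.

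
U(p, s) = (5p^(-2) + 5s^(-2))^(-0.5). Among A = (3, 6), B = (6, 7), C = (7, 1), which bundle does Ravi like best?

Evaluate utility at each bundle:
U(A) = 1.200.
U(B) = 2.037.
U(C) = 0.443.
Highest utility is B, so B ≻ A ≻ C.

Bundle B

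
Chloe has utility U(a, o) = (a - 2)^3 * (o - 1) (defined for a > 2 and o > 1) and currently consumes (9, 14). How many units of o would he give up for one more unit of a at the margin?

MRS = 39/7

MU_a = 3·(a−2)^2·(o−1), MU_o = (a−2)^3.
MRS = (3/1)·(o−1)/(a−2).
At (9, 14): MRS = 39/7.
The indifference curve has slope −39/7 at this bundle.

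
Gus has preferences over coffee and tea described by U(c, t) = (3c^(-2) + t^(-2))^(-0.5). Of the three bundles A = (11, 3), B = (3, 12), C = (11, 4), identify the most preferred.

Evaluate utility at each bundle:
U(A) = 2.713.
U(B) = 1.714.
U(C) = 3.385.
Highest utility is C, so C ≻ A ≻ B.

Bundle C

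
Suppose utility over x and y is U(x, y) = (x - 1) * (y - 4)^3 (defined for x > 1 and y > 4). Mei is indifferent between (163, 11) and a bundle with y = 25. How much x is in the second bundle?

x = 7

U(163, 11) = 55566.
Set U(x, 25) = 55566 and solve.
With y = 25: (25 − 4)^3 = 9261, so (x − 1) = 55566/9261 = 6.
So x = 1 + 6 = 7.
Check: U(7, 25) = 55566.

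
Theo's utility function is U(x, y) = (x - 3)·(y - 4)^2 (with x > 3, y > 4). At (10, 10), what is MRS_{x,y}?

MU_x = (y−4)^2, MU_y = 2·(x−3)·(y−4).
MRS = (1/2)·(y−4)/(x−3).
At (10, 10): MRS = 3/7.
So at (10, 10) the consumer would give up 3/7 units of y for one more unit of x.

MRS = 3/7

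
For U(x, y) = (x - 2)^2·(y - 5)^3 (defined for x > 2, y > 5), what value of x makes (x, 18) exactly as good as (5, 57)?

x = 26

U(5, 57) = 1265472.
Set U(x, 18) = 1265472 and solve.
With y = 18: (18 − 5)^3 = 2197, so (x − 2)^2 = 1265472/2197 = 576.
Taking the square root (with x > 2): x − 2 = 24, so x = 26.
Check: U(26, 18) = 1265472.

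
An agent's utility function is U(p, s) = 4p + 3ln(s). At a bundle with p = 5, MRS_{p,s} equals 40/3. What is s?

s = 10

MU_p = 4, MU_s = 3/s.
MRS = 4 ÷ (3/s).
MRS depends only on s: (4/3)·s = 40/3 ⇒ s = (40/3)/(4/3) = 10.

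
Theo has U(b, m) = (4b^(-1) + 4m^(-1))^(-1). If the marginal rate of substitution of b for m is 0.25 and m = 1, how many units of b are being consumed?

For CES with ρ = -1, MRS = (m/b)^2.
Setting (1/b)^2 = 0.25 gives 1/b = 0.5 and b = 2.

b = 2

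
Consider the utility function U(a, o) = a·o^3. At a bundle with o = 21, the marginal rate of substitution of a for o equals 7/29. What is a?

MU_a = o^3 and MU_o = 3·a·o^2.
MRS = MU_a/MU_o = (1/3)·o/a.
Substitute o = 21: MRS = 7/a. Setting 7/a = 7/29 gives a = 7/(7/29) = 29.

a = 29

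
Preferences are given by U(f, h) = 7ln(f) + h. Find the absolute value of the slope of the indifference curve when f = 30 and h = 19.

MRS = 7/30

MU_f = 7/f, MU_h = 1.
MRS = 7/f ÷ 1.
At (30, 19): MRS = 7/30.
So at (30, 19) the consumer would give up 7/30 units of h for one more unit of f.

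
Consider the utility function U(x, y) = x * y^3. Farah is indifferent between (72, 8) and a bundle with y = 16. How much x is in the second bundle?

x = 9

U(72, 8) = 36864.
Set U(x, 16) = 36864 and solve.
With y = 16: 16^3 = 4096, so x = 36864/4096 = 9.
Check: U(9, 16) = 36864.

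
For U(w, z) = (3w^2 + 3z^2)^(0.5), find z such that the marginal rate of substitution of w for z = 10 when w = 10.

z = 1

For CES with ρ = 2, MRS = (z/w)^(-1).
Setting (z/10)^(-1) = 10 gives z/10 = 0.1 and z = 1.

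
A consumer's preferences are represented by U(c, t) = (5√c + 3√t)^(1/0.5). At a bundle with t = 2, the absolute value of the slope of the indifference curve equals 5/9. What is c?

For CES with ρ = 0.5, MRS = (5/3)·√(t/c).
Setting (5/3)·√(2/c) = 5/9 gives √(2/c) = 1/3, so 2/c = 1/9 and c = 18.

c = 18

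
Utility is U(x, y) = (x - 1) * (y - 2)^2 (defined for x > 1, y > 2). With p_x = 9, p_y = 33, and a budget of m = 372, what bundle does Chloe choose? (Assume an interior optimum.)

x* = 12, y* = 8

MU_x = (y−2)^2, MU_y = 2·(x−1)·(y−2).
MRS = (1/2)·(y−2)/(x−1).
Tangency: set MRS = p_x/p_y = 9/33 = 3/11.
So (1/2)·(y − 2)/(x − 1) = 3/11, i.e. (y − 2) = (6/11)·(x − 1).
Rewrite the budget in excess-of-subsistence terms: 9·(x − 1) + 33·(y − 2) = 372 − 9·1 − 33·2 = 297.
Substituting, 27·(x − 1) = 297, so x − 1 = 11 and x* = 12.
Then y − 2 = (6/11)·11 = 6, so y* = 8.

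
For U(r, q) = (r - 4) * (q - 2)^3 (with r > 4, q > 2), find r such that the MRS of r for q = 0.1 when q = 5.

MU_r = (q−2)^3, MU_q = 3·(r−4)·(q−2)^2.
MRS = (1/3)·(q−2)/(r−4).
Substitute q = 5: MRS = 1/(r − 4). Setting this equal to 0.1 gives r − 4 = 1/0.1 = 10, so r = 14.

r = 14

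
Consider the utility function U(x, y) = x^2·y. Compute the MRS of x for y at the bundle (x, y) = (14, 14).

MU_x = 2·x·y and MU_y = x^2.
MRS = MU_x/MU_y = (2/1)·y/x.
At (14, 14): MRS = 2.
The indifference curve has slope −2 at this bundle.

MRS = 2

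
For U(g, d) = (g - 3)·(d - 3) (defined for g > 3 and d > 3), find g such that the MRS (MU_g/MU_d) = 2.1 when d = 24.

g = 13

MU_g = (d−3), MU_d = (g−3).
MRS = (d−3)/(g−3).
Substitute d = 24: MRS = 21/(g − 3). Setting this equal to 2.1 gives g − 3 = 21/2.1 = 10, so g = 13.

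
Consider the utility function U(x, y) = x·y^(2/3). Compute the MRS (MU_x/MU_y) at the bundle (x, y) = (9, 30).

MRS = 5

MU_x = y^(2/3) and MU_y = 2/3·x·y^(-1/3).
MRS = MU_x/MU_y = (1.5)·y/x.
At (9, 30): MRS = 5.
So at (9, 30) the consumer would give up 5 units of y for one more unit of x.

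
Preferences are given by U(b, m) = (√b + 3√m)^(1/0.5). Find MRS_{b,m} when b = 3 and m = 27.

For CES with ρ = 0.5, MRS = (1/3)·√(m/b).
At (3, 27): MRS = 1.
That is, one extra unit of b is worth 1 units of m at the margin.

MRS = 1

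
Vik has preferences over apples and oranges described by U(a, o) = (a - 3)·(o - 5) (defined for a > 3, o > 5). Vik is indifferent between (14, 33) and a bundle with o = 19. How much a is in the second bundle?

a = 25

U(14, 33) = 308.
Set U(a, 19) = 308 and solve.
With o = 19: (19 − 5) = 14, so (a − 3) = 308/14 = 22.
So a = 3 + 22 = 25.
Check: U(25, 19) = 308.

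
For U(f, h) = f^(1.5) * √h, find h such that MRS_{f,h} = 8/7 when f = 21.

h = 8

MU_f = 1.5·√f·√h and MU_h = 0.5·f^(1.5)·h^(-0.5).
MRS = MU_f/MU_h = (3)·h/f.
Substitute f = 21: MRS = h/7. Setting h/7 = 8/7 gives h = (8/7)·7 = 8.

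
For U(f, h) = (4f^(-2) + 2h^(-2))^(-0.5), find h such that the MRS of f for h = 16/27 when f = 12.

For CES with ρ = -2, MRS = (4/2)·(h/f)^3.
Setting (4/2)·(h/12)^3 = 16/27 gives (h/12)^3 = 8/27, so h/12 = 2/3 and h = 8.

h = 8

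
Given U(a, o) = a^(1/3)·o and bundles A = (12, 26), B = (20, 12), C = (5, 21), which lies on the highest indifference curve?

Evaluate utility at each bundle:
U(A) = 59.525.
U(B) = 32.573.
U(C) = 35.909.
Highest utility is A, so A ≻ C ≻ B.

Bundle A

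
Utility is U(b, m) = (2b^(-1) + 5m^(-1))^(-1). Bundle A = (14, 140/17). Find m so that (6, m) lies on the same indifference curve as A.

U depends on (b, m) only through S = 2b^(-1) + 5m^(-1), so equal utility means equal S. At (14, 140/17): S = 0.75.
With b = 6: 2·6^(-1) = 1/3, so 5m^(-1) = 0.75 − 1/3 = 5/12, i.e. m^(-1) = 1/12.
Hence m = 1/(1/12) = 12.
Check: U(6, 12) = 1.3333.

m = 12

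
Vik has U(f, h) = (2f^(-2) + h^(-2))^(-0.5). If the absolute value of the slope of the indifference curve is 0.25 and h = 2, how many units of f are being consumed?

For CES with ρ = -2, MRS = (2/1)·(h/f)^3.
Setting (2/1)·(2/f)^3 = 0.25 gives (2/f)^3 = 0.125, so 2/f = 0.5 and f = 4.

f = 4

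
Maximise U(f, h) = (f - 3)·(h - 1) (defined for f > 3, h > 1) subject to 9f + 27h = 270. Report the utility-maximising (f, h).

MU_f = (h−1), MU_h = (f−3).
MRS = (h−1)/(f−3).
Tangency: set MRS = p_f/p_h = 9/27 = 1/3.
So (h − 1)/(f − 3) = 1/3, i.e. (h − 1) = (1/3)·(f − 3).
Rewrite the budget in excess-of-subsistence terms: 9·(f − 3) + 27·(h − 1) = 270 − 9·3 − 27·1 = 216.
Substituting, 18·(f − 3) = 216, so f − 3 = 12 and f* = 15.
Then h − 1 = (1/3)·12 = 4, so h* = 5.

f* = 15, h* = 5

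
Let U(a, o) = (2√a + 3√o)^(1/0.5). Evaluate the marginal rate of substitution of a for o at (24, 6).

For CES with ρ = 0.5, MRS = (2/3)·√(o/a).
At (24, 6): MRS = 1/3.
That is, one extra unit of a is worth 1/3 units of o at the margin.

MRS = 1/3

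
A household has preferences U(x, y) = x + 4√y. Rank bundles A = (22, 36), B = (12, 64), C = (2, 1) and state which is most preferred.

Evaluate utility at each bundle:
U(A) = 46.000.
U(B) = 44.000.
U(C) = 6.000.
Highest utility is A, so A ≻ B ≻ C.

Bundle A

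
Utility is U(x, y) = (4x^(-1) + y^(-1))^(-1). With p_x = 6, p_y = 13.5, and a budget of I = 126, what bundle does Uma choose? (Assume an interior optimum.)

x* = 12, y* = 4

For CES with ρ = -1, MRS = (4/1)·(y/x)^2.
Tangency: set MRS = p_x/p_y = 6/13.5 = 4/9.
So (y/x)^2 = 1/9; taking the square root, y/x = 1/3, i.e. y = (1/3)·x.
Substitute into the budget 6·x + 13.5·y = 126: 10.5·x = 126, so x* = 12 and y* = (1/3)·12 = 4.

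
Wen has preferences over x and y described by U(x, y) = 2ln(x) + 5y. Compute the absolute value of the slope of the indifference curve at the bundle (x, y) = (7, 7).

MU_x = 2/x, MU_y = 5.
MRS = 2/x ÷ 5.
At (7, 7): MRS = 2/35.
So at (7, 7) the consumer would give up 2/35 units of y for one more unit of x.

MRS = 2/35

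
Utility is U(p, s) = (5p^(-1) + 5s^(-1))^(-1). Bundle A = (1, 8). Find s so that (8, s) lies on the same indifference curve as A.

U depends on (p, s) only through S = 5p^(-1) + 5s^(-1), so equal utility means equal S. At (1, 8): S = 5.625.
With p = 8: 5·8^(-1) = 0.625, so 5s^(-1) = 5.625 − 0.625 = 5, i.e. s^(-1) = 1.
Hence s = 1/1 = 1.
Check: U(8, 1) = 0.1778.

s = 1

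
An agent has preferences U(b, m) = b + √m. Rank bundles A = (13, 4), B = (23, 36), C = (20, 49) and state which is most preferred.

Bundle B

Evaluate utility at each bundle:
U(A) = 15.000.
U(B) = 29.000.
U(C) = 27.000.
Highest utility is B, so B ≻ C ≻ A.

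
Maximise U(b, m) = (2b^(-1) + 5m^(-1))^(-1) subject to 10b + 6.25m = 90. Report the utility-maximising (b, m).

b* = 4, m* = 8

For CES with ρ = -1, MRS = (2/5)·(m/b)^2.
Tangency: set MRS = p_b/p_m = 10/6.25 = 1.6.
So (m/b)^2 = 4; taking the square root, m/b = 2, i.e. m = 2·b.
Substitute into the budget 10·b + 6.25·m = 90: 22.5·b = 90, so b* = 4 and m* = 2·4 = 8.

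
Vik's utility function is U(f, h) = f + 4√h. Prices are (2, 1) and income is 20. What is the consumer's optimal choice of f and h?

f* = 2, h* = 16

MU_f = 1, MU_h = 4/(2√h).
MRS = 1 ÷ (4/(2√h)).
Tangency: set MRS = p_f/p_h = 2/1 = 2.
MRS depends only on h: 0.5·√h = 2 ⇒ √h = 2/0.5 = 4 ⇒ h* = 16.
From the budget, 2·f = 20 − 1·16 = 4, so f* = 2.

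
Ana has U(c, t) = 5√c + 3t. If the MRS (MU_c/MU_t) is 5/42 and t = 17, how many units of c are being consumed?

MU_c = 5/(2√c), MU_t = 3.
MRS = 5/(2√c) ÷ 3.
MRS depends only on c: (5/6)/√c = 5/42 ⇒ √c = (5/6)/(5/42) = 7 ⇒ c = 49.

c = 49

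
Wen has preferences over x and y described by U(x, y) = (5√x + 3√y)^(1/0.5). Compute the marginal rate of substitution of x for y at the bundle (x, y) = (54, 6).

For CES with ρ = 0.5, MRS = (5/3)·√(y/x).
At (54, 6): MRS = 5/9.
So at (54, 6) the consumer would give up 5/9 units of y for one more unit of x.

MRS = 5/9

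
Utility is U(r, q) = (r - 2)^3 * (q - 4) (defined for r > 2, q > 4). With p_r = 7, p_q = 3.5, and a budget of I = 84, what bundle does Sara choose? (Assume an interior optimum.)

MU_r = 3·(r−2)^2·(q−4), MU_q = (r−2)^3.
MRS = (3/1)·(q−4)/(r−2).
Tangency: set MRS = p_r/p_q = 7/3.5 = 2.
So (3/1)·(q − 4)/(r − 2) = 2, i.e. (q − 4) = (2/3)·(r − 2).
Rewrite the budget in excess-of-subsistence terms: 7·(r − 2) + 3.5·(q − 4) = 84 − 7·2 − 3.5·4 = 56.
Substituting, (28/3)·(r − 2) = 56, so r − 2 = 6 and r* = 8.
Then q − 4 = (2/3)·6 = 4, so q* = 8.

r* = 8, q* = 8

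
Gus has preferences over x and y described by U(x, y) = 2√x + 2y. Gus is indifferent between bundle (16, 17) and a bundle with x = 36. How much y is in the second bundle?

y = 15

U(16, 17) = 42.
Set U(36, y) = 42 and solve.
With x = 36: √36 = 6, so 2y = 42 − 2·6 = 30 and y = 15.
Check: U(36, 15) = 42.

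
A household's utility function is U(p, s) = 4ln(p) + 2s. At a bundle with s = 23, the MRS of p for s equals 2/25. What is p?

p = 25

MU_p = 4/p, MU_s = 2.
MRS = 4/p ÷ 2.
MRS depends only on p: 2/p = 2/25 ⇒ p = 2/(2/25) = 25.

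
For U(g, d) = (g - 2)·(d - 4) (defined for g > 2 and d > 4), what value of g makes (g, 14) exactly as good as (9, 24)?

U(9, 24) = 140.
Set U(g, 14) = 140 and solve.
With d = 14: (14 − 4) = 10, so (g − 2) = 140/10 = 14.
So g = 2 + 14 = 16.
Check: U(16, 14) = 140.

g = 16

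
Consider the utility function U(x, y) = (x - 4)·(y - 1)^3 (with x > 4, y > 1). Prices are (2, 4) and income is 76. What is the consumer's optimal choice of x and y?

x* = 12, y* = 13

MU_x = (y−1)^3, MU_y = 3·(x−4)·(y−1)^2.
MRS = (1/3)·(y−1)/(x−4).
Tangency: set MRS = p_x/p_y = 2/4 = 0.5.
So (1/3)·(y − 1)/(x − 4) = 0.5, i.e. (y − 1) = 1.5·(x − 4).
Rewrite the budget in excess-of-subsistence terms: 2·(x − 4) + 4·(y − 1) = 76 − 2·4 − 4·1 = 64.
Substituting, 8·(x − 4) = 64, so x − 4 = 8 and x* = 12.
Then y − 1 = 1.5·8 = 12, so y* = 13.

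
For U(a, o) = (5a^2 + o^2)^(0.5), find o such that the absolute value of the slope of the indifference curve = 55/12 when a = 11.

o = 12

For CES with ρ = 2, MRS = (5/1)·(o/a)^(-1).
Setting (5/1)·(o/11)^(-1) = 55/12 gives (o/11)^(-1) = 11/12, so o/11 = 12/11 and o = 12.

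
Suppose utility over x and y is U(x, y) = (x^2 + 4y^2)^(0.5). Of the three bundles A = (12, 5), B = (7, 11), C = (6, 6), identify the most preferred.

Bundle B

Evaluate utility at each bundle:
U(A) = 15.620.
U(B) = 23.087.
U(C) = 13.416.
Highest utility is B, so B ≻ A ≻ C.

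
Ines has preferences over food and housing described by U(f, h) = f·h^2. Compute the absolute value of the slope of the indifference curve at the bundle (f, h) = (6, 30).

MU_f = h^2 and MU_h = 2·f·h.
MRS = MU_f/MU_h = (1/2)·h/f.
At (6, 30): MRS = 2.5.
That is, one extra unit of f is worth 2.5 units of h at the margin.

MRS = 2.5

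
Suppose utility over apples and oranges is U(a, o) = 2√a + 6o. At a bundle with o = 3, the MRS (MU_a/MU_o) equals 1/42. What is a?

MU_a = 2/(2√a), MU_o = 6.
MRS = 2/(2√a) ÷ 6.
MRS depends only on a: (1/6)/√a = 1/42 ⇒ √a = (1/6)/(1/42) = 7 ⇒ a = 49.

a = 49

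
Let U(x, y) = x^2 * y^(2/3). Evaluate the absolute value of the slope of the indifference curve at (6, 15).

MU_x = 2·x·y^(2/3) and MU_y = 2/3·x^2·y^(-1/3).
MRS = MU_x/MU_y = (3)·y/x.
At (6, 15): MRS = 7.5.
The indifference curve has slope −7.5 at this bundle.

MRS = 7.5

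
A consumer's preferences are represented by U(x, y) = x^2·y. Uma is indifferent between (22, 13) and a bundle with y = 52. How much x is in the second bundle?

x = 11

U(22, 13) = 6292.
Set U(x, 52) = 6292 and solve.
With y = 52: x^2 = 6292/52 = 121; taking the square root, x = 11.
Check: U(11, 52) = 6292.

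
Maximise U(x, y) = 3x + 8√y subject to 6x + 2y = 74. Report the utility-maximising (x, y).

x* = 7, y* = 16

MU_x = 3, MU_y = 8/(2√y).
MRS = 3 ÷ (8/(2√y)).
Tangency: set MRS = p_x/p_y = 6/2 = 3.
MRS depends only on y: 0.75·√y = 3 ⇒ √y = 3/0.75 = 4 ⇒ y* = 16.
From the budget, 6·x = 74 − 2·16 = 42, so x* = 7.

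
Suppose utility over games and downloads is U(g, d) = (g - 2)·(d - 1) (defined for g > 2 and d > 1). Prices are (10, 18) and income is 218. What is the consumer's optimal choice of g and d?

g* = 11, d* = 6

MU_g = (d−1), MU_d = (g−2).
MRS = (d−1)/(g−2).
Tangency: set MRS = p_g/p_d = 10/18 = 5/9.
So (d − 1)/(g − 2) = 5/9, i.e. (d − 1) = (5/9)·(g − 2).
Rewrite the budget in excess-of-subsistence terms: 10·(g − 2) + 18·(d − 1) = 218 − 10·2 − 18·1 = 180.
Substituting, 20·(g − 2) = 180, so g − 2 = 9 and g* = 11.
Then d − 1 = (5/9)·9 = 5, so d* = 6.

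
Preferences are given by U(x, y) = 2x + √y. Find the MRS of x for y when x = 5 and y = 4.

MU_x = 2, MU_y = 1/(2√y).
MRS = 2 ÷ (1/(2√y)).
At (5, 4): MRS = 8.
The indifference curve has slope −8 at this bundle.

MRS = 8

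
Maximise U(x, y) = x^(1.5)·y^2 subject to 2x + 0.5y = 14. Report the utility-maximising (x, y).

x* = 3, y* = 16

MU_x = 1.5·√x·y^2 and MU_y = 2·x^(1.5)·y.
MRS = MU_x/MU_y = (0.75)·y/x.
Tangency: set MRS = p_x/p_y = 2/0.5 = 4.
So (0.75)·y/x = 4, i.e. y = (16/3)·x.
Substitute into the budget 2·x + 0.5·y = 14: (14/3)·x = 14, so x* = 3.
Then y* = (16/3)·3 = 16.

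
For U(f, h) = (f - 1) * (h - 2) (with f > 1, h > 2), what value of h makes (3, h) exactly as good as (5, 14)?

U(5, 14) = 48.
Set U(3, h) = 48 and solve.
With f = 3: (3 − 1) = 2, so (h − 2) = 48/2 = 24.
So h = 2 + 24 = 26.
Check: U(3, 26) = 48.

h = 26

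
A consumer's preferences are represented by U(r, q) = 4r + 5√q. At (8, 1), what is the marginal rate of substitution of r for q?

MRS = 1.6

MU_r = 4, MU_q = 5/(2√q).
MRS = 4 ÷ (5/(2√q)).
At (8, 1): MRS = 1.6.
So at (8, 1) the consumer would give up 1.6 units of q for one more unit of r.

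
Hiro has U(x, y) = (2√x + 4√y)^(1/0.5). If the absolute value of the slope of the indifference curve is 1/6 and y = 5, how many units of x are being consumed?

x = 45

For CES with ρ = 0.5, MRS = (2/4)·√(y/x).
Setting (2/4)·√(5/x) = 1/6 gives √(5/x) = 1/3, so 5/x = 1/9 and x = 45.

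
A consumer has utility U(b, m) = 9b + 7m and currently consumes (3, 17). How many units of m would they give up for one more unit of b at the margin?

MU_b = 9, MU_m = 7, so MRS = 9/7 at every bundle.
At (3, 17): MRS = 9/7.
That is, one extra unit of b is worth 9/7 units of m at the margin.

MRS = 9/7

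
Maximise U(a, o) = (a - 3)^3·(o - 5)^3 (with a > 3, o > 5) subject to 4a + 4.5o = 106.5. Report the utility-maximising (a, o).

MU_a = 3·(a−3)^2·(o−5)^3, MU_o = 3·(a−3)^3·(o−5)^2.
MRS = (o−5)/(a−3).
Tangency: set MRS = p_a/p_o = 4/4.5 = 8/9.
So (o − 5)/(a − 3) = 8/9, i.e. (o − 5) = (8/9)·(a − 3).
Rewrite the budget in excess-of-subsistence terms: 4·(a − 3) + 4.5·(o − 5) = 106.5 − 4·3 − 4.5·5 = 72.
Substituting, 8·(a − 3) = 72, so a − 3 = 9 and a* = 12.
Then o − 5 = (8/9)·9 = 8, so o* = 13.

a* = 12, o* = 13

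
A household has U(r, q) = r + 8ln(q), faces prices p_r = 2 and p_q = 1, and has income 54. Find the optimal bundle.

r* = 19, q* = 16

MU_r = 1, MU_q = 8/q.
MRS = 1 ÷ (8/q).
Tangency: set MRS = p_r/p_q = 2/1 = 2.
MRS depends only on q: 0.125·q = 2 ⇒ q* = 2/0.125 = 16.
From the budget, 2·r = 54 − 1·16 = 38, so r* = 19.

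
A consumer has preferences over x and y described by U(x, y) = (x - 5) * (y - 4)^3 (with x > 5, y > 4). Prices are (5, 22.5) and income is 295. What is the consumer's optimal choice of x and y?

x* = 14, y* = 10

MU_x = (y−4)^3, MU_y = 3·(x−5)·(y−4)^2.
MRS = (1/3)·(y−4)/(x−5).
Tangency: set MRS = p_x/p_y = 5/22.5 = 2/9.
So (1/3)·(y − 4)/(x − 5) = 2/9, i.e. (y − 4) = (2/3)·(x − 5).
Rewrite the budget in excess-of-subsistence terms: 5·(x − 5) + 22.5·(y − 4) = 295 − 5·5 − 22.5·4 = 180.
Substituting, 20·(x − 5) = 180, so x − 5 = 9 and x* = 14.
Then y − 4 = (2/3)·9 = 6, so y* = 10.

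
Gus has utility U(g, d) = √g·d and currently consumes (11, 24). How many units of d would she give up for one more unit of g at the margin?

MRS = 12/11

MU_g = 0.5·g^(-0.5)·d and MU_d = √g.
MRS = MU_g/MU_d = (0.5)·d/g.
At (11, 24): MRS = 12/11.
That is, one extra unit of g is worth 12/11 units of d at the margin.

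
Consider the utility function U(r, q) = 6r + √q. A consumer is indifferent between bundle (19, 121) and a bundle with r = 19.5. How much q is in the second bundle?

U(19, 121) = 125.
Set U(19.5, q) = 125 and solve.
With r = 19.5: √q = 125 − 6·19.5 = 8, so √q = 8 and q = 64.
Check: U(19.5, 64) = 125.

q = 64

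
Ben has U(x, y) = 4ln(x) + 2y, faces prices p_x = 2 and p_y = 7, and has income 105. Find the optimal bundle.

x* = 7, y* = 13

MU_x = 4/x, MU_y = 2.
MRS = 4/x ÷ 2.
Tangency: set MRS = p_x/p_y = 2/7.
MRS depends only on x: 2/x = 2/7 ⇒ x* = 2/(2/7) = 7.
From the budget, 7·y = 105 − 2·7 = 91, so y* = 13.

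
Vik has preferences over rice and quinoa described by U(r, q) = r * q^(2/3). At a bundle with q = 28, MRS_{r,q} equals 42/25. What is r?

MU_r = q^(2/3) and MU_q = 2/3·r·q^(-1/3).
MRS = MU_r/MU_q = (1.5)·q/r.
Substitute q = 28: MRS = 42/r. Setting 42/r = 42/25 gives r = 42/(42/25) = 25.

r = 25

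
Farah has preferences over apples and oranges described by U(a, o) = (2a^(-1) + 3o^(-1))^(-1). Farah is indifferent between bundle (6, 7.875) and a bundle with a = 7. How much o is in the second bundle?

o = 7

U depends on (a, o) only through S = 2a^(-1) + 3o^(-1), so equal utility means equal S. At (6, 7.875): S = 5/7.
With a = 7: 2·7^(-1) = 2/7, so 3o^(-1) = 5/7 − 2/7 = 3/7, i.e. o^(-1) = 1/7.
Hence o = 1/(1/7) = 7.
Check: U(7, 7) = 1.4.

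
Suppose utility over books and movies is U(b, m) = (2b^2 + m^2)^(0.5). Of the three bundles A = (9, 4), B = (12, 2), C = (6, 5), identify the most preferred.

Evaluate utility at each bundle:
U(A) = 13.342.
U(B) = 17.088.
U(C) = 9.849.
Highest utility is B, so B ≻ A ≻ C.

Bundle B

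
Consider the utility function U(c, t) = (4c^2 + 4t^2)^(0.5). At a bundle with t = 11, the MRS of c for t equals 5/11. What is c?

For CES with ρ = 2, MRS = (t/c)^(-1).
Setting (11/c)^(-1) = 5/11 gives 11/c = 2.2 and c = 5.

c = 5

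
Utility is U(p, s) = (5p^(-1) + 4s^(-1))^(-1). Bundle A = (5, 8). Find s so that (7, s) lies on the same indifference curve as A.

s = 56/11

U depends on (p, s) only through S = 5p^(-1) + 4s^(-1), so equal utility means equal S. At (5, 8): S = 1.5.
With p = 7: 5·7^(-1) = 5/7, so 4s^(-1) = 1.5 − 5/7 = 11/14, i.e. s^(-1) = 11/56.
Hence s = 1/(11/56) = 56/11.
Check: U(7, 56/11) = 0.6667.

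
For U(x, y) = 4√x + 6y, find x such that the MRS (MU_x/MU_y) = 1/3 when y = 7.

MU_x = 4/(2√x), MU_y = 6.
MRS = 4/(2√x) ÷ 6.
MRS depends only on x: (1/3)/√x = 1/3 ⇒ √x = (1/3)/(1/3) = 1 ⇒ x = 1.

x = 1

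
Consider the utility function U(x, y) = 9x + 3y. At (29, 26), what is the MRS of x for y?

MU_x = 9, MU_y = 3, so MRS = 9/3 = 3 at every bundle.
At (29, 26): MRS = 3.
The indifference curve has slope −3 at this bundle.

MRS = 3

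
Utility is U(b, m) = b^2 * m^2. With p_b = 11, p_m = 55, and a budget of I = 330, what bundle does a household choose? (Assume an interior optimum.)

b* = 15, m* = 3

MU_b = 2·b·m^2 and MU_m = 2·b^2·m.
MRS = MU_b/MU_m = m/b.
Tangency: set MRS = p_b/p_m = 11/55 = 0.2.
So m/b = 0.2, i.e. m = 0.2·b.
Substitute into the budget 11·b + 55·m = 330: 22·b = 330, so b* = 15.
Then m* = 0.2·15 = 3.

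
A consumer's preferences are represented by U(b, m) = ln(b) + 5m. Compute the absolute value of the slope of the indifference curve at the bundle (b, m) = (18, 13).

MU_b = 1/b, MU_m = 5.
MRS = 1/b ÷ 5.
At (18, 13): MRS = 1/90.
So at (18, 13) the consumer would give up 1/90 units of m for one more unit of b.

MRS = 1/90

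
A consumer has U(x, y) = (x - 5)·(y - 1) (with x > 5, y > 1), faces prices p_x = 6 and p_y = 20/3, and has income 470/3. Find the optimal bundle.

x* = 15, y* = 10

MU_x = (y−1), MU_y = (x−5).
MRS = (y−1)/(x−5).
Tangency: set MRS = p_x/p_y = 6/(20/3) = 0.9.
So (y − 1)/(x − 5) = 0.9, i.e. (y − 1) = 0.9·(x − 5).
Rewrite the budget in excess-of-subsistence terms: 6·(x − 5) + (20/3)·(y − 1) = 470/3 − 6·5 − (20/3)·1 = 120.
Substituting, 12·(x − 5) = 120, so x − 5 = 10 and x* = 15.
Then y − 1 = 0.9·10 = 9, so y* = 10.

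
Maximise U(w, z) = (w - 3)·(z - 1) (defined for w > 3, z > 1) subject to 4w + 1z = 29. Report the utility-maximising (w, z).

MU_w = (z−1), MU_z = (w−3).
MRS = (z−1)/(w−3).
Tangency: set MRS = p_w/p_z = 4/1 = 4.
So (z − 1)/(w − 3) = 4, i.e. (z − 1) = 4·(w − 3).
Rewrite the budget in excess-of-subsistence terms: 4·(w − 3) + 1·(z − 1) = 29 − 4·3 − 1·1 = 16.
Substituting, 8·(w − 3) = 16, so w − 3 = 2 and w* = 5.
Then z − 1 = 4·2 = 8, so z* = 9.

w* = 5, z* = 9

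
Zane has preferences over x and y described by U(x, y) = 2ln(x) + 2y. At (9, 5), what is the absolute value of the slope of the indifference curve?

MRS = 1/9

MU_x = 2/x, MU_y = 2.
MRS = 2/x ÷ 2.
At (9, 5): MRS = 1/9.
The indifference curve has slope −1/9 at this bundle.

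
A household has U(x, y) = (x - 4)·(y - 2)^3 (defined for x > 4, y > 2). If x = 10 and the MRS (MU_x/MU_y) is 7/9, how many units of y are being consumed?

y = 16

MU_x = (y−2)^3, MU_y = 3·(x−4)·(y−2)^2.
MRS = (1/3)·(y−2)/(x−4).
Substitute x = 10: MRS = (y − 2)/18. Setting this equal to 7/9 gives y − 2 = (7/9)·18 = 14, so y = 16.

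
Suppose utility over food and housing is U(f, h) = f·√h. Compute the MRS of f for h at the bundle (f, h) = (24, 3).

MU_f = √h and MU_h = 0.5·f·h^(-0.5).
MRS = MU_f/MU_h = (2)·h/f.
At (24, 3): MRS = 0.25.
That is, one extra unit of f is worth 0.25 units of h at the margin.

MRS = 0.25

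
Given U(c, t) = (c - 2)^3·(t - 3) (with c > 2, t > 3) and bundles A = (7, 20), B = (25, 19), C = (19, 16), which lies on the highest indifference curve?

Bundle B

Evaluate utility at each bundle:
U(A) = 2125.
U(B) = 194672.
U(C) = 63869.
Highest utility is B, so B ≻ C ≻ A.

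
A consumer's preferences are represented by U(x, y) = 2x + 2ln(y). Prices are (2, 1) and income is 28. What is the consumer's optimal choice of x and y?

x* = 13, y* = 2

MU_x = 2, MU_y = 2/y.
MRS = 2 ÷ (2/y).
Tangency: set MRS = p_x/p_y = 2/1 = 2.
MRS depends only on y: y = 2 ⇒ y* = 2.
From the budget, 2·x = 28 − 1·2 = 26, so x* = 13.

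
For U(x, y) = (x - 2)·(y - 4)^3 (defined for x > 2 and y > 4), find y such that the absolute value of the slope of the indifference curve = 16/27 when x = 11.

y = 20

MU_x = (y−4)^3, MU_y = 3·(x−2)·(y−4)^2.
MRS = (1/3)·(y−4)/(x−2).
Substitute x = 11: MRS = (y − 4)/27. Setting this equal to 16/27 gives y − 4 = (16/27)·27 = 16, so y = 20.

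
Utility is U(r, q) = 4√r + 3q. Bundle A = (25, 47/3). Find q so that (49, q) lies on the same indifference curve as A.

q = 13

U(25, 47/3) = 67.
Set U(49, q) = 67 and solve.
With r = 49: √49 = 7, so 3q = 67 − 4·7 = 39 and q = 13.
Check: U(49, 13) = 67.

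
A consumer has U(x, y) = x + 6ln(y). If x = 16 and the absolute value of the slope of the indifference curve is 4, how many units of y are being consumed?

y = 24

MU_x = 1, MU_y = 6/y.
MRS = 1 ÷ (6/y).
MRS depends only on y: (1/6)·y = 4 ⇒ y = 4/(1/6) = 24.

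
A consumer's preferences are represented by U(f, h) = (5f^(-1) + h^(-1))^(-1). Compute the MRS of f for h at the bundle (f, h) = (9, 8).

MRS = 320/81

For CES with ρ = -1, MRS = (5/1)·(h/f)^2.
At (9, 8): MRS = 320/81.
The indifference curve has slope −320/81 at this bundle.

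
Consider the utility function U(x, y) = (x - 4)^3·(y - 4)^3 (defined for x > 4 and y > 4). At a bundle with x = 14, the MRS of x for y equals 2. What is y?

y = 24

MU_x = 3·(x−4)^2·(y−4)^3, MU_y = 3·(x−4)^3·(y−4)^2.
MRS = (y−4)/(x−4).
Substitute x = 14: MRS = (y − 4)/10. Setting this equal to 2 gives y − 4 = 2·10 = 20, so y = 24.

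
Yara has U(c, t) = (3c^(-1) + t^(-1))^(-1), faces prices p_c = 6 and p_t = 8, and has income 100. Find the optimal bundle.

For CES with ρ = -1, MRS = (3/1)·(t/c)^2.
Tangency: set MRS = p_c/p_t = 6/8 = 0.75.
So (t/c)^2 = 0.25; taking the square root, t/c = 0.5, i.e. t = 0.5·c.
Substitute into the budget 6·c + 8·t = 100: 10·c = 100, so c* = 10 and t* = 0.5·10 = 5.

c* = 10, t* = 5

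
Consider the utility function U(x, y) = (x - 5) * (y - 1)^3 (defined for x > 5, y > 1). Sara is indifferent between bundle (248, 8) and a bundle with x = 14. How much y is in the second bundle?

U(248, 8) = 83349.
Set U(14, y) = 83349 and solve.
With x = 14: (14 − 5) = 9, so (y − 1)^3 = 83349/9 = 9261.
Taking the cube root (with y > 1): y − 1 = 21, so y = 22.
Check: U(14, 22) = 83349.

y = 22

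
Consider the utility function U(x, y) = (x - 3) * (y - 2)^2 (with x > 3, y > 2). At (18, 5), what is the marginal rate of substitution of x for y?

MU_x = (y−2)^2, MU_y = 2·(x−3)·(y−2).
MRS = (1/2)·(y−2)/(x−3).
At (18, 5): MRS = 0.1.
The indifference curve has slope −0.1 at this bundle.

MRS = 0.1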